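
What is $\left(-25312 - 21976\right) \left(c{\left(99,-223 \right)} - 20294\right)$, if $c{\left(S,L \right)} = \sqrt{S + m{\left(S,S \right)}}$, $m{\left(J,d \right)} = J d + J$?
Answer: $959662672 - 141864 \sqrt{1111} \approx 9.5493 \cdot 10^{8}$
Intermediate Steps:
$m{\left(J,d \right)} = J + J d$
$c{\left(S,L \right)} = \sqrt{S + S \left(1 + S\right)}$
$\left(-25312 - 21976\right) \left(c{\left(99,-223 \right)} - 20294\right) = \left(-25312 - 21976\right) \left(\sqrt{99 \left(2 + 99\right)} - 20294\right) = - 47288 \left(\sqrt{99 \cdot 101} - 20294\right) = - 47288 \left(\sqrt{9999} - 20294\right) = - 47288 \left(3 \sqrt{1111} - 20294\right) = - 47288 \left(-20294 + 3 \sqrt{1111}\right) = 959662672 - 141864 \sqrt{1111}$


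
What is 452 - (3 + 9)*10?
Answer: 332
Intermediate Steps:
452 - (3 + 9)*10 = 452 - 12*10 = 452 - 1*120 = 452 - 120 = 332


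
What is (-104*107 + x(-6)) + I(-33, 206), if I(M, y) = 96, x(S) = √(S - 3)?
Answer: -11032 + 3*I ≈ -11032.0 + 3.0*I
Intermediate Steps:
x(S) = √(-3 + S)
(-104*107 + x(-6)) + I(-33, 206) = (-104*107 + √(-3 - 6)) + 96 = (-11128 + √(-9)) + 96 = (-11128 + 3*I) + 96 = -11032 + 3*I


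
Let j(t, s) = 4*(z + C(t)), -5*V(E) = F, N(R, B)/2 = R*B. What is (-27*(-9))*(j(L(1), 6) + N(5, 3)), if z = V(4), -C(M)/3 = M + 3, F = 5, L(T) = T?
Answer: -5346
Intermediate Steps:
N(R, B) = 2*B*R (N(R, B) = 2*(R*B) = 2*(B*R) = 2*B*R)
C(M) = -9 - 3*M (C(M) = -3*(M + 3) = -3*(3 + M) = -9 - 3*M)
V(E) = -1 (V(E) = -1/5*5 = -1)
z = -1
j(t, s) = -40 - 12*t (j(t, s) = 4*(-1 + (-9 - 3*t)) = 4*(-10 - 3*t) = -40 - 12*t)
(-27*(-9))*(j(L(1), 6) + N(5, 3)) = (-27*(-9))*((-40 - 12*1) + 2*3*5) = 243*((-40 - 12) + 30) = 243*(-52 + 30) = 243*(-22) = -5346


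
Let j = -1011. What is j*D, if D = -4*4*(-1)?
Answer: -16176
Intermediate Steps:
D = 16 (D = -16*(-1) = 16)
j*D = -1011*16 = -16176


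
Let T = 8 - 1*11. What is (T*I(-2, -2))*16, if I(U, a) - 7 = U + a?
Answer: -144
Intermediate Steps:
T = -3 (T = 8 - 11 = -3)
I(U, a) = 7 + U + a (I(U, a) = 7 + (U + a) = 7 + U + a)
(T*I(-2, -2))*16 = -3*(7 - 2 - 2)*16 = -3*3*16 = -9*16 = -144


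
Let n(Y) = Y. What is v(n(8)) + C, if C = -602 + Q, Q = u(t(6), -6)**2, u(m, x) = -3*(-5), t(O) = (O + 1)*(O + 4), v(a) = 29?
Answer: -348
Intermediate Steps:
t(O) = (1 + O)*(4 + O)
u(m, x) = 15
Q = 225 (Q = 15**2 = 225)
C = -377 (C = -602 + 225 = -377)
v(n(8)) + C = 29 - 377 = -348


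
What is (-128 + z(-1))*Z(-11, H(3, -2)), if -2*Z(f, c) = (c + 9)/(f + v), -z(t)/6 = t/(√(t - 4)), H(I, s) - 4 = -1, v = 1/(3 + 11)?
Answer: -3584/51 - 56*I*√5/85 ≈ -70.275 - 1.4732*I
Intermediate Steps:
v = 1/14 ≈ 0.071429
H(I, s) = 3 (H(I, s) = 4 - 1 = 3)
z(t) = -6*t/√(-4 + t) (z(t) = -6*t/(√(t - 4)) = -6*t/(√(-4 + t)) = -6*t/√(-4 + t))
Z(f, c) = -(9 + c)/(2*(1/14 + f)) (Z(f, c) = -(c + 9)/(2*(f + 1/14)) = -(9 + c)/(2*(1/14 + f)))
(-128 + z(-1))*Z(-11, H(3, -2)) = (-128 - 6*(-1)/√(-4 - 1))*(7*(-9 - 1*3)/(1 + 14*(-11))) = (-128 - 6*(-1)/√(-5))*(7*(-9 - 3)/(1 - 154)) = (-128 - 6*(-1)*(-I*√5/5))*(7*(-12)/(-153)) = (-128 - 6*I*√5/5)*(7*(-1/153)*(-12)) = (-128 - 6*I*√5/5)*(28/51) = -3584/51 - 56*I*√5/85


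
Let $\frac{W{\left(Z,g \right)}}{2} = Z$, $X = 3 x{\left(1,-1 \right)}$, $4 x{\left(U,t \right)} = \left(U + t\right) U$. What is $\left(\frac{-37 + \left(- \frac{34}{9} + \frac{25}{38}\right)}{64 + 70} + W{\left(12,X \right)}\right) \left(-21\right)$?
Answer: $- \frac{7603057}{15276} \approx -497.71$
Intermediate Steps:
$x{\left(U,t \right)} = \frac{U \left(U + t\right)}{4}$ ($x{\left(U,t \right)} = \frac{\left(U + t\right) U}{4} = \frac{U \left(U + t\right)}{4}$)
$X = 0$ ($X = 3 \cdot \frac{1}{4} \cdot 1 \left(1 - 1\right) = 3 \cdot \frac{1}{4} \cdot 1 \cdot 0 = 3 \cdot 0 = 0$)
$W{\left(Z,g \right)} = 2 Z$
$\left(\frac{-37 + \left(- \frac{34}{9} + \frac{25}{38}\right)}{64 + 70} + W{\left(12,X \right)}\right) \left(-21\right) = \left(\frac{-37 + \left(- \frac{34}{9} + \frac{25}{38}\right)}{64 + 70} + 2 \cdot 12\right) \left(-21\right) = \left(\frac{-37 + \left(\left(-34\right) \frac{1}{9} + 25 \cdot \frac{1}{38}\right)}{134} + 24\right) \left(-21\right) = \left(\left(-37 + \left(- \frac{34}{9} + \frac{25}{38}\right)\right) \frac{1}{134} + 24\right) \left(-21\right) = \left(\left(-37 - \frac{1067}{342}\right) \frac{1}{134} + 24\right) \left(-21\right) = \left(\left(- \frac{13721}{342}\right) \frac{1}{134} + 24\right) \left(-21\right) = \left(- \frac{13721}{45828} + 24\right) \left(-21\right) = \frac{1086151}{45828} \left(-21\right) = - \frac{7603057}{15276}$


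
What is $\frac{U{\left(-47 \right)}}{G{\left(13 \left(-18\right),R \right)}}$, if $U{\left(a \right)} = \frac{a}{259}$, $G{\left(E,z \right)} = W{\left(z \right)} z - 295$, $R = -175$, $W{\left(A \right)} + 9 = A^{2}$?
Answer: $\frac{47}{1387746605} \approx 3.3868 \cdot 10^{-8}$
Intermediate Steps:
$W{\left(A \right)} = -9 + A^{2}$
$G{\left(E,z \right)} = -295 + z \left(-9 + z^{2}\right)$ ($G{\left(E,z \right)} = \left(-9 + z^{2}\right) z - 295 = z \left(-9 + z^{2}\right) - 295 = -295 + z \left(-9 + z^{2}\right)$)
$U{\left(a \right)} = \frac{a}{259}$ ($U{\left(a \right)} = a \frac{1}{259} = \frac{a}{259}$)
$\frac{U{\left(-47 \right)}}{G{\left(13 \left(-18\right),R \right)}} = \frac{\frac{1}{259} \left(-47\right)}{-295 - 175 \left(-9 + \left(-175\right)^{2}\right)} = - \frac{47}{259 \left(-295 - 175 \left(-9 + 30625\right)\right)} = - \frac{47}{259 \left(-295 - 5357800\right)} = - \frac{47}{259 \left(-5358095\right)} = \left(- \frac{47}{259}\right) \left(- \frac{1}{5358095}\right) = \frac{47}{1387746605}$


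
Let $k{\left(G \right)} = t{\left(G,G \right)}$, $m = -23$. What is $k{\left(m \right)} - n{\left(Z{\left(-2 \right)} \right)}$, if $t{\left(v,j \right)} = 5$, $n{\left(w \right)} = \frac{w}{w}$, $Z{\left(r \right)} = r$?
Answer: $4$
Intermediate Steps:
$n{\left(w \right)} = 1$
$k{\left(G \right)} = 5$
$k{\left(m \right)} - n{\left(Z{\left(-2 \right)} \right)} = 5 - 1 = 4$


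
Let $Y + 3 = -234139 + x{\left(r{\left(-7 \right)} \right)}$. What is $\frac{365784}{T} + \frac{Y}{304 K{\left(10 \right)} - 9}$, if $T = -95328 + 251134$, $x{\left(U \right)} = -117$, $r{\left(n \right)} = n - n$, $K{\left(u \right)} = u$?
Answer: $- \frac{2527876175}{33731999} \approx -74.94$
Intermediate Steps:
$r{\left(n \right)} = 0$
$T = 155806$
$Y = -234259$ ($Y = -3 - 234256 = -234259$)
$\frac{365784}{T} + \frac{Y}{304 K{\left(10 \right)} - 9} = \frac{365784}{155806} - \frac{234259}{304 \cdot 10 - 9} = 365784 \cdot \frac{1}{155806} - \frac{234259}{3040 - 9} = \frac{182892}{77903} - \frac{234259}{3031} = - \frac{2527876175}{33731999}$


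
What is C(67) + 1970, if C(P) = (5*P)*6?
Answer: 3980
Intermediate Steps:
C(P) = 30*P
C(67) + 1970 = 30*67 + 1970 = 2010 + 1970 = 3980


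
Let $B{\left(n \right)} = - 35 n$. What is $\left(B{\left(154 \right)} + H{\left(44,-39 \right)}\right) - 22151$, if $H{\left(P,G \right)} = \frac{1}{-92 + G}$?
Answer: $- \frac{3607872}{131} \approx -27541.0$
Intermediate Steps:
$\left(B{\left(154 \right)} + H{\left(44,-39 \right)}\right) - 22151 = \left(\left(-35\right) 154 + \frac{1}{-92 - 39}\right) - 22151 = \left(-5390 + \frac{1}{-131}\right) - 22151 = \left(-5390 - \frac{1}{131}\right) - 22151 = - \frac{706091}{131} - 22151 = - \frac{3607872}{131}$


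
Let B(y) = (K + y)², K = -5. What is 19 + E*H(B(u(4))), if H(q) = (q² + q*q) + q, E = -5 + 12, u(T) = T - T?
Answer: 8944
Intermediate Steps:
u(T) = 0
B(y) = (-5 + y)²
E = 7
H(q) = q + 2*q² (H(q) = (q² + q²) + q = 2*q² + q = q + 2*q²)
19 + E*H(B(u(4))) = 19 + 7*((-5 + 0)²*(1 + 2*(-5 + 0)²)) = 19 + 7*((-5)²*(1 + 2*(-5)²)) = 19 + 7*(25*(1 + 2*25)) = 19 + 7*(25*(1 + 50)) = 19 + 7*(25*51) = 19 + 7*1275 = 19 + 8925 = 8944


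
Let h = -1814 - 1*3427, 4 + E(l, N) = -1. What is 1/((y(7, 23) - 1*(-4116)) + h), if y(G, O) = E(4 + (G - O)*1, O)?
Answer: -1/1130 ≈ -0.00088496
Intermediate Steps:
E(l, N) = -5 (E(l, N) = -4 - 1 = -5)
h = -5241 (h = -1814 - 3427 = -5241)
y(G, O) = -5
1/((y(7, 23) - 1*(-4116)) + h) = 1/((-5 - 1*(-4116)) - 5241) = 1/((-5 + 4116) - 5241) = 1/(4111 - 5241) = 1/(-1130) = -1/1130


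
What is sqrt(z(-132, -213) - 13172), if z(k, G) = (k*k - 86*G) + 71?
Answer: sqrt(22641) ≈ 150.47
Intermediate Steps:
z(k, G) = 71 + k**2 - 86*G (z(k, G) = (k**2 - 86*G) + 71 = 71 + k**2 - 86*G)
sqrt(z(-132, -213) - 13172) = sqrt((71 + (-132)**2 - 86*(-213)) - 13172) = sqrt((71 + 17424 + 18318) - 13172) = sqrt(35813 - 13172) = sqrt(22641)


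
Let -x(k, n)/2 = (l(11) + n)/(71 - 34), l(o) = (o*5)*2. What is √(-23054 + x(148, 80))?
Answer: I*√31574986/37 ≈ 151.87*I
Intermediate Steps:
l(o) = 10*o (l(o) = (5*o)*2 = 10*o)
x(k, n) = -220/37 - 2*n/37 (x(k, n) = -2*(10*11 + n)/(71 - 34) = -2*(110 + n)/37 = -2*(110/37 + n/37) = -220/37 - 2*n/37)
√(-23054 + x(148, 80)) = √(-23054 + (-220/37 - 2/37*80)) = √(-23054 + (-220/37 - 160/37)) = √(-23054 - 380/37) = √(-853378/37) = I*√31574986/37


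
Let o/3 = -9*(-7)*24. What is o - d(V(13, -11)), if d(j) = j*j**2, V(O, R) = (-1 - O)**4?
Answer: -56693912370760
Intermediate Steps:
o = 4536 (o = 3*(-9*(-7)*24) = 3*(63*24) = 3*1512 = 4536)
d(j) = j**3
o - d(V(13, -11)) = 4536 - ((1 + 13)**4)**3 = 4536 - (14**4)**3 = 4536 - 1*38416**3 = 4536 - 1*56693912375296 = 4536 - 56693912375296 = -56693912370760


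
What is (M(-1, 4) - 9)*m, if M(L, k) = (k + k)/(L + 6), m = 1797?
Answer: -66489/5 ≈ -13298.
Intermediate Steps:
M(L, k) = 2*k/(6 + L) (M(L, k) = (2*k)/(6 + L) = 2*k/(6 + L))
(M(-1, 4) - 9)*m = (2*4/(6 - 1) - 9)*1797 = (2*4/5 - 9)*1797 = (2*4*(⅕) - 9)*1797 = (8/5 - 9)*1797 = -37/5*1797 = -66489/5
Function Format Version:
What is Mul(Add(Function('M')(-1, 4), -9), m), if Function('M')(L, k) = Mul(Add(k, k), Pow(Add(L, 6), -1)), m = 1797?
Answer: Rational(-66489, 5) ≈ -13298.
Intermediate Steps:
Function('M')(L, k) = Mul(2, k, Pow(Add(6, L), -1)) (Function('M')(L, k) = Mul(Mul(2, k), Pow(Add(6, L), -1)) = Mul(2, k, Pow(Add(6, L), -1)))
Mul(Add(Function('M')(-1, 4), -9), m) = Mul(Add(Mul(2, 4, Pow(Add(6, -1), -1)), -9), 1797) = Mul(Add(Mul(2, 4, Pow(5, -1)), -9), 1797) = Mul(Add(Mul(2, 4, Rational(1, 5)), -9), 1797) = Mul(Add(Rational(8, 5), -9), 1797) = Mul(Rational(-37, 5), 1797) = Rational(-66489, 5)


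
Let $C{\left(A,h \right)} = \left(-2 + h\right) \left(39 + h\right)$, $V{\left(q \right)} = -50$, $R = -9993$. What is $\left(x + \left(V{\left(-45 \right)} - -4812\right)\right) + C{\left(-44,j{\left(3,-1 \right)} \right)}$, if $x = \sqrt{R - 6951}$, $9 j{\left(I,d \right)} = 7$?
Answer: $\frac{381784}{81} + 4 i \sqrt{1059} \approx 4713.4 + 130.17 i$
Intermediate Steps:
$j{\left(I,d \right)} = \frac{7}{9}$ ($j{\left(I,d \right)} = \frac{1}{9} \cdot 7 = \frac{7}{9}$)
$x = 4 i \sqrt{1059}$ ($x = \sqrt{-9993 - 6951} = \sqrt{-16944} = 4 i \sqrt{1059} \approx 130.17 i$)
$\left(x + \left(V{\left(-45 \right)} - -4812\right)\right) + C{\left(-44,j{\left(3,-1 \right)} \right)} = \left(4 i \sqrt{1059} - -4762\right) + \left(-78 + \left(\frac{7}{9}\right)^{2} + 37 \cdot \frac{7}{9}\right) = \left(4 i \sqrt{1059} + \left(-50 + 4812\right)\right) + \left(-78 + \frac{49}{81} + \frac{259}{9}\right) = \left(4 i \sqrt{1059} + 4762\right) - \frac{3938}{81} = \left(4762 + 4 i \sqrt{1059}\right) - \frac{3938}{81} = \frac{381784}{81} + 4 i \sqrt{1059}$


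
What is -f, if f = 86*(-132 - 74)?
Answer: 17716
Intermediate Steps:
f = -17716 (f = 86*(-206) = -17716)
-f = -1*(-17716) = 17716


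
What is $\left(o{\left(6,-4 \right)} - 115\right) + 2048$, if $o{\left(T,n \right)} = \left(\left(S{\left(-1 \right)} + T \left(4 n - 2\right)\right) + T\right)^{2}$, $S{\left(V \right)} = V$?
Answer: $12542$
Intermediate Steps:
$o{\left(T,n \right)} = \left(-1 + T + T \left(-2 + 4 n\right)\right)^{2}$ ($o{\left(T,n \right)} = \left(\left(-1 + T \left(4 n - 2\right)\right) + T\right)^{2} = \left(\left(-1 + T \left(-2 + 4 n\right)\right) + T\right)^{2} = \left(-1 + T + T \left(-2 + 4 n\right)\right)^{2}$)
$\left(o{\left(6,-4 \right)} - 115\right) + 2048 = \left(\left(1 + 6 - 24 \left(-4\right)\right)^{2} - 115\right) + 2048 = \left(\left(1 + 6 + 96\right)^{2} - 115\right) + 2048 = \left(103^{2} - 115\right) + 2048 = \left(10609 - 115\right) + 2048 = 10494 + 2048 = 12542$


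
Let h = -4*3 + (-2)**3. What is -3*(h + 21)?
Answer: -3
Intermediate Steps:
h = -20 (h = -12 - 8 = -20)
-3*(h + 21) = -3*(-20 + 21) = -3*1 = -3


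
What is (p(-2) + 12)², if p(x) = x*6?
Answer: 0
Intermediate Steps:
p(x) = 6*x
(p(-2) + 12)² = (6*(-2) + 12)² = (-12 + 12)² = 0² = 0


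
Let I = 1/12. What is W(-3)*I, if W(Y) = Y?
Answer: -1/4 ≈ -0.25000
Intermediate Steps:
I = 1/12 (I = 1*(1/12) = 1/12 ≈ 0.083333)
W(-3)*I = -3*1/12 = -1/4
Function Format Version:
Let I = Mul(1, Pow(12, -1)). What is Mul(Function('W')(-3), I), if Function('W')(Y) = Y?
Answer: Rational(-1, 4) ≈ -0.25000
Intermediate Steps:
I = Rational(1, 12) (I = Mul(1, Rational(1, 12)) = Rational(1, 12) ≈ 0.083333)
Mul(Function('W')(-3), I) = Mul(-3, Rational(1, 12)) = Rational(-1, 4)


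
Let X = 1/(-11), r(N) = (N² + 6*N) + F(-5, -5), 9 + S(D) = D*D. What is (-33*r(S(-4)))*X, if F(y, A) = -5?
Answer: 258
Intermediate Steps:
S(D) = -9 + D² (S(D) = -9 + D*D = -9 + D²)
r(N) = -5 + N² + 6*N (r(N) = (N² + 6*N) - 5 = -5 + N² + 6*N)
X = -1/11 ≈ -0.090909
(-33*r(S(-4)))*X = -33*(-5 + (-9 + (-4)²)² + 6*(-9 + (-4)²))*(-1/11) = -33*(-5 + (-9 + 16)² + 6*(-9 + 16))*(-1/11) = -33*(-5 + 7² + 6*7)*(-1/11) = -33*(-5 + 49 + 42)*(-1/11) = -33*86*(-1/11) = -2838*(-1/11) = 258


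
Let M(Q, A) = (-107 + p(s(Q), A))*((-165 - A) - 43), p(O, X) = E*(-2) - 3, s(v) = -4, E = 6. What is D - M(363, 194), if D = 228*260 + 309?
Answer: 10545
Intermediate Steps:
p(O, X) = -15 (p(O, X) = 6*(-2) - 3 = -12 - 3 = -15)
D = 59589 (D = 59280 + 309 = 59589)
M(Q, A) = 25376 + 122*A (M(Q, A) = (-107 - 15)*((-165 - A) - 43) = -122*(-208 - A) = 25376 + 122*A)
D - M(363, 194) = 59589 - (25376 + 122*194) = 59589 - (25376 + 23668) = 59589 - 1*49044 = 59589 - 49044 = 10545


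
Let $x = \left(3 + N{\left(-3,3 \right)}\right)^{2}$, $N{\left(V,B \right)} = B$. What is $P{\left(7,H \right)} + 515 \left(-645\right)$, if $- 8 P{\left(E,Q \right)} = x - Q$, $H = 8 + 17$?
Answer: $- \frac{2657411}{8} \approx -3.3218 \cdot 10^{5}$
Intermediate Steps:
$H = 25$
$x = 36$ ($x = \left(3 + 3\right)^{2} = 6^{2} = 36$)
$P{\left(E,Q \right)} = - \frac{9}{2} + \frac{Q}{8}$ ($P{\left(E,Q \right)} = - \frac{36 - Q}{8} = - \frac{9}{2} + \frac{Q}{8}$)
$P{\left(7,H \right)} + 515 \left(-645\right) = \left(- \frac{9}{2} + \frac{1}{8} \cdot 25\right) + 515 \left(-645\right) = \left(- \frac{9}{2} + \frac{25}{8}\right) - 332175 = - \frac{11}{8} - 332175 = - \frac{2657411}{8}$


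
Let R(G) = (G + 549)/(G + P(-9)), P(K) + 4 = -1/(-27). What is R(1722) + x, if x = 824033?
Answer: 38224480088/46387 ≈ 8.2403e+5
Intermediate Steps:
P(K) = -107/27 (P(K) = -4 - 1/(-27) = -4 - 1*(-1/27) = -4 + 1/27 = -107/27)
R(G) = (549 + G)/(-107/27 + G) (R(G) = (G + 549)/(G - 107/27) = (549 + G)/(-107/27 + G))
R(1722) + x = 27*(549 + 1722)/(-107 + 27*1722) + 824033 = 27*2271/(-107 + 46494) + 824033 = 27*2271/46387 + 824033 = 27*(1/46387)*2271 + 824033 = 61317/46387 + 824033 = 38224480088/46387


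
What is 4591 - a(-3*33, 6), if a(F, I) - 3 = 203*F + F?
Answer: 24784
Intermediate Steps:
a(F, I) = 3 + 204*F (a(F, I) = 3 + (203*F + F) = 3 + 204*F)
4591 - a(-3*33, 6) = 4591 - (3 + 204*(-3*33)) = 4591 - (3 + 204*(-99)) = 4591 - (3 - 20196) = 4591 - 1*(-20193) = 4591 + 20193 = 24784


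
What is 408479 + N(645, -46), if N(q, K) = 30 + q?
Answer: 409154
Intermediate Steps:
408479 + N(645, -46) = 408479 + (30 + 645) = 408479 + 675 = 409154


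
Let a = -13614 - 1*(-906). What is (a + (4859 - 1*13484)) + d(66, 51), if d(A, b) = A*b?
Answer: -17967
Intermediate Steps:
a = -12708 (a = -13614 + 906 = -12708)
(a + (4859 - 1*13484)) + d(66, 51) = (-12708 + (4859 - 1*13484)) + 66*51 = (-12708 + (4859 - 13484)) + 3366 = (-12708 - 8625) + 3366 = -21333 + 3366 = -17967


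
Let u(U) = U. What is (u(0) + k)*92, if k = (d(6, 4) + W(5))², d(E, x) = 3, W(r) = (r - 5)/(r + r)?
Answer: 828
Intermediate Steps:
W(r) = (-5 + r)/(2*r) (W(r) = (-5 + r)/((2*r)) = (-5 + r)*(1/(2*r)) = (-5 + r)/(2*r))
k = 9 (k = (3 + (½)*(-5 + 5)/5)² = (3 + (½)*(⅕)*0)² = (3 + 0)² = 3² = 9)
(u(0) + k)*92 = (0 + 9)*92 = 9*92 = 828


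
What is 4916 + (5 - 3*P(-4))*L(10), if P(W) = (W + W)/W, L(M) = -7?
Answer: 4923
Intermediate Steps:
P(W) = 2 (P(W) = (2*W)/W = 2)
4916 + (5 - 3*P(-4))*L(10) = 4916 + (5 - 3*2)*(-7) = 4916 + (5 - 6)*(-7) = 4916 - 1*(-7) = 4916 + 7 = 4923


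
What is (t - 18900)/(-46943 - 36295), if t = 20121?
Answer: -407/27746 ≈ -0.014669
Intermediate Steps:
(t - 18900)/(-46943 - 36295) = (20121 - 18900)/(-46943 - 36295) = 1221/(-83238) = 1221*(-1/83238) = -407/27746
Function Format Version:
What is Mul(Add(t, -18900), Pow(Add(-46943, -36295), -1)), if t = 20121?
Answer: Rational(-407, 27746) ≈ -0.014669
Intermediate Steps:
Mul(Add(t, -18900), Pow(Add(-46943, -36295), -1)) = Mul(Add(20121, -18900), Pow(Add(-46943, -36295), -1)) = Mul(1221, Pow(-83238, -1)) = Mul(1221, Rational(-1, 83238)) = Rational(-407, 27746)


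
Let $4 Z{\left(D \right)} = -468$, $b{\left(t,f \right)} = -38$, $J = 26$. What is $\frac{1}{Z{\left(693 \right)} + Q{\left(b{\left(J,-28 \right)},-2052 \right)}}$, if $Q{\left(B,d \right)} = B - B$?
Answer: $- \frac{1}{117} \approx -0.008547$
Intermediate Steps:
$Z{\left(D \right)} = -117$ ($Z{\left(D \right)} = \frac{1}{4} \left(-468\right) = -117$)
$Q{\left(B,d \right)} = 0$
$\frac{1}{Z{\left(693 \right)} + Q{\left(b{\left(J,-28 \right)},-2052 \right)}} = \frac{1}{-117 + 0} = \frac{1}{-117} = - \frac{1}{117}$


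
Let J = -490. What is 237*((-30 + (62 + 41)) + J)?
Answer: -98829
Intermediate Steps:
237*((-30 + (62 + 41)) + J) = 237*((-30 + (62 + 41)) - 490) = 237*((-30 + 103) - 490) = 237*(73 - 490) = 237*(-417) = -98829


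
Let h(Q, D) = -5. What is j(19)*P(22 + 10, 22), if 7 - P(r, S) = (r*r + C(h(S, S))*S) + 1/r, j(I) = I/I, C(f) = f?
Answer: -29025/32 ≈ -907.03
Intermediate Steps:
j(I) = 1
P(r, S) = 7 - 1/r - r**2 + 5*S (P(r, S) = 7 - ((r*r - 5*S) + 1/r) = 7 - ((r**2 - 5*S) + 1/r) = 7 - (1/r + r**2 - 5*S) = 7 + (-1/r - r**2 + 5*S) = 7 - 1/r - r**2 + 5*S)
j(19)*P(22 + 10, 22) = 1*(7 - 1/(22 + 10) - (22 + 10)**2 + 5*22) = 1*(7 - 1/32 - 1*32**2 + 110) = 1*(7 - 1*1/32 - 1*1024 + 110) = 1*(7 - 1/32 - 1024 + 110) = 1*(-29025/32) = -29025/32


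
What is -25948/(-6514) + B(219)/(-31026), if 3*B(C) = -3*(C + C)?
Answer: 67326315/16841947 ≈ 3.9975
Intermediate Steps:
B(C) = -2*C (B(C) = (-3*(C + C))/3 = (-6*C)/3 = -2*C)
-25948/(-6514) + B(219)/(-31026) = -25948/(-6514) - 2*219/(-31026) = -25948*(-1/6514) - 438*(-1/31026) = 12974/3257 + 73/5171 = 67326315/16841947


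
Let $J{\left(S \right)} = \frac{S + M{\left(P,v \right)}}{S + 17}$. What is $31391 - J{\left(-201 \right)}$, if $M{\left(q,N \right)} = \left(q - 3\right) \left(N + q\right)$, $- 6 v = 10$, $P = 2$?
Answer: $\frac{4331807}{138} \approx 31390.0$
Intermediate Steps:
$v = - \frac{5}{3}$ ($v = \left(- \frac{1}{6}\right) 10 = - \frac{5}{3} \approx -1.6667$)
$M{\left(q,N \right)} = \left(-3 + q\right) \left(N + q\right)$
$J{\left(S \right)} = \frac{- \frac{1}{3} + S}{17 + S}$ ($J{\left(S \right)} = \frac{S - \left(\frac{13}{3} - 4\right)}{S + 17} = \frac{S + \left(4 + 5 - 6 - \frac{10}{3}\right)}{17 + S} = \frac{S - \frac{1}{3}}{17 + S} = \frac{- \frac{1}{3} + S}{17 + S}$)
$31391 - J{\left(-201 \right)} = 31391 - \frac{- \frac{1}{3} - 201}{17 - 201} = 31391 - \frac{1}{-184} \left(- \frac{604}{3}\right) = 31391 - \left(- \frac{1}{184}\right) \left(- \frac{604}{3}\right) = 31391 - \frac{151}{138} = \frac{4331807}{138}$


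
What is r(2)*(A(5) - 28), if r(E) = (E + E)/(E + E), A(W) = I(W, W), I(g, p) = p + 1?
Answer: -22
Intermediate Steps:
I(g, p) = 1 + p
A(W) = 1 + W
r(E) = 1 (r(E) = (2*E)/((2*E)) = (2*E)*(1/(2*E)) = 1)
r(2)*(A(5) - 28) = 1*((1 + 5) - 28) = 1*(6 - 28) = 1*(-22) = -22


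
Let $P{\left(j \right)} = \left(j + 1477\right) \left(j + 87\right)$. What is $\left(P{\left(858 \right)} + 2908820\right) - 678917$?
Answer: $4436478$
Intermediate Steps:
$P{\left(j \right)} = \left(87 + j\right) \left(1477 + j\right)$ ($P{\left(j \right)} = \left(1477 + j\right) \left(87 + j\right) = \left(87 + j\right) \left(1477 + j\right)$)
$\left(P{\left(858 \right)} + 2908820\right) - 678917 = \left(\left(128499 + 858^{2} + 1564 \cdot 858\right) + 2908820\right) - 678917 = \left(\left(128499 + 736164 + 1341912\right) + 2908820\right) - 678917 = \left(2206575 + 2908820\right) - 678917 = 5115395 - 678917 = 4436478$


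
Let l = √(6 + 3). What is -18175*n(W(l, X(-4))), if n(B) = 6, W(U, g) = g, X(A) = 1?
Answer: -109050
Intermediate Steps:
l = 3 (l = √9 = 3)
-18175*n(W(l, X(-4))) = -18175*6 = -109050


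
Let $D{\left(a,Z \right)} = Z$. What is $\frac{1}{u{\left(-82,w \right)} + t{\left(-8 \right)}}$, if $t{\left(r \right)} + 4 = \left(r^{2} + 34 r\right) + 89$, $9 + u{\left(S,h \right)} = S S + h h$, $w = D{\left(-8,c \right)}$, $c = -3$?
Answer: $\frac{1}{6601} \approx 0.00015149$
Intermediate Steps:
$w = -3$
$u{\left(S,h \right)} = -9 + S^{2} + h^{2}$ ($u{\left(S,h \right)} = -9 + \left(S S + h h\right) = -9 + \left(S^{2} + h^{2}\right) = -9 + S^{2} + h^{2}$)
$t{\left(r \right)} = 85 + r^{2} + 34 r$ ($t{\left(r \right)} = -4 + \left(\left(r^{2} + 34 r\right) + 89\right) = -4 + \left(89 + r^{2} + 34 r\right) = 85 + r^{2} + 34 r$)
$\frac{1}{u{\left(-82,w \right)} + t{\left(-8 \right)}} = \frac{1}{\left(-9 + \left(-82\right)^{2} + \left(-3\right)^{2}\right) + \left(85 + \left(-8\right)^{2} + 34 \left(-8\right)\right)} = \frac{1}{\left(-9 + 6724 + 9\right) + \left(85 + 64 - 272\right)} = \frac{1}{6724 - 123} = \frac{1}{6601}$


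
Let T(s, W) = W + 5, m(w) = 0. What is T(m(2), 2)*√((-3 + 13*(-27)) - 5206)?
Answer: 14*I*√1390 ≈ 521.96*I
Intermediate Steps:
T(s, W) = 5 + W
T(m(2), 2)*√((-3 + 13*(-27)) - 5206) = (5 + 2)*√((-3 + 13*(-27)) - 5206) = 7*√((-3 - 351) - 5206) = 7*√(-354 - 5206) = 7*√(-5560) = 7*(2*I*√1390) = 14*I*√1390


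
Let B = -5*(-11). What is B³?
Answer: 166375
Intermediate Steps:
B = 55
B³ = 55³ = 166375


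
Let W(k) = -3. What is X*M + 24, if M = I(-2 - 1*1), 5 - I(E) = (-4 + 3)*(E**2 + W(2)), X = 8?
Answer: 112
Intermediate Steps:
I(E) = 2 + E**2 (I(E) = 5 - (-4 + 3)*(E**2 - 3) = 5 - (-1)*(-3 + E**2) = 5 - (3 - E**2) = 5 + (-3 + E**2) = 2 + E**2)
M = 11 (M = 2 + (-2 - 1*1)**2 = 2 + (-2 - 1)**2 = 2 + (-3)**2 = 2 + 9 = 11)
X*M + 24 = 8*11 + 24 = 88 + 24 = 112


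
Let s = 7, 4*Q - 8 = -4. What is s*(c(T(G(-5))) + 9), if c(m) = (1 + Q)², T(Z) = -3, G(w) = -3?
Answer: 91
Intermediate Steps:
Q = 1 (Q = 2 + (¼)*(-4) = 2 - 1 = 1)
c(m) = 4 (c(m) = (1 + 1)² = 2² = 4)
s*(c(T(G(-5))) + 9) = 7*(4 + 9) = 7*13 = 91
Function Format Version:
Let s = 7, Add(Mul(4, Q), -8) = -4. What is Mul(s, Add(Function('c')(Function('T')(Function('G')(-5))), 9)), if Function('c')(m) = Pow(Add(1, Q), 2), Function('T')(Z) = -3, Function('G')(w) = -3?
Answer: 91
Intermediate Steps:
Q = 1 (Q = Add(2, Mul(Rational(1, 4), -4)) = Add(2, -1) = 1)
Function('c')(m) = 4 (Function('c')(m) = Pow(Add(1, 1), 2) = Pow(2, 2) = 4)
Mul(s, Add(Function('c')(Function('T')(Function('G')(-5))), 9)) = Mul(7, Add(4, 9)) = Mul(7, 13) = 91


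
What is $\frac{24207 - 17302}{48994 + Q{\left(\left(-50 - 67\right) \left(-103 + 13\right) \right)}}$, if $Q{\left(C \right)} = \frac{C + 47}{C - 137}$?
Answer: $\frac{71763665}{509205219} \approx 0.14093$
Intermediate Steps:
$Q{\left(C \right)} = \frac{47 + C}{-137 + C}$
$\frac{24207 - 17302}{48994 + Q{\left(\left(-50 - 67\right) \left(-103 + 13\right) \right)}} = \frac{24207 - 17302}{48994 + \frac{47 + \left(-50 - 67\right) \left(-103 + 13\right)}{-137 + \left(-50 - 67\right) \left(-103 + 13\right)}} = \frac{6905}{48994 + \frac{47 - -10530}{-137 - -10530}} = \frac{6905}{48994 + \frac{47 + 10530}{-137 + 10530}} = \frac{6905}{48994 + \frac{1}{10393} \cdot 10577} = \frac{6905}{48994 + \frac{10577}{10393}} = \frac{6905}{\frac{509205219}{10393}} = 6905 \cdot \frac{10393}{509205219} = \frac{71763665}{509205219}$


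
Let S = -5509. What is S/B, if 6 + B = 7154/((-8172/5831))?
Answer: 22509774/20882003 ≈ 1.0780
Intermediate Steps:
B = -20882003/4086 (B = -6 + 7154/((-8172/5831)) = -6 + 7154/((-8172*1/5831)) = -6 + 7154/(-8172/5831) = -6 + 7154*(-5831/8172) = -6 - 20857487/4086 = -20882003/4086 ≈ -5110.6)
S/B = -5509/(-20882003/4086) = -5509*(-4086/20882003) = 22509774/20882003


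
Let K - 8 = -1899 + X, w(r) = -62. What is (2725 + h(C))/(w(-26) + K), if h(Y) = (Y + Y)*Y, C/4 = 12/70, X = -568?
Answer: -3339277/3088225 ≈ -1.0813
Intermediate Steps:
C = 24/35 (C = 4*(12/70) = 4*(12*(1/70)) = 4*(6/35) = 24/35 ≈ 0.68571)
K = -2459 (K = 8 + (-1899 - 568) = 8 - 2467 = -2459)
h(Y) = 2*Y**2 (h(Y) = (2*Y)*Y = 2*Y**2)
(2725 + h(C))/(w(-26) + K) = (2725 + 2*(24/35)**2)/(-62 - 2459) = (2725 + 2*(576/1225))/(-2521) = (2725 + 1152/1225)*(-1/2521) = (3339277/1225)*(-1/2521) = -3339277/3088225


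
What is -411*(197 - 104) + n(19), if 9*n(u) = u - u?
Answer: -38223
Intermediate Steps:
n(u) = 0 (n(u) = (u - u)/9 = (1/9)*0 = 0)
-411*(197 - 104) + n(19) = -411*(197 - 104) + 0 = -411*93 + 0 = -38223 + 0 = -38223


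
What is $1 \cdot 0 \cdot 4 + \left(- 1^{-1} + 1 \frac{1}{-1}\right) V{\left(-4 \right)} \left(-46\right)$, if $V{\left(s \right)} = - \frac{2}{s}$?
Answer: $46$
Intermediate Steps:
$1 \cdot 0 \cdot 4 + \left(- 1^{-1} + 1 \frac{1}{-1}\right) V{\left(-4 \right)} \left(-46\right) = 1 \cdot 0 \cdot 4 + \left(- 1^{-1} + 1 \frac{1}{-1}\right) \left(- \frac{2}{-4}\right) \left(-46\right) = 0 \cdot 4 + \left(\left(-1\right) 1 + 1 \left(-1\right)\right) \left(\left(-2\right) \left(- \frac{1}{4}\right)\right) \left(-46\right) = 0 + \left(-1 - 1\right) \frac{1}{2} \left(-46\right) = 0 + \left(-2\right) \frac{1}{2} \left(-46\right) = 0 - -46 = 0 + 46 = 46$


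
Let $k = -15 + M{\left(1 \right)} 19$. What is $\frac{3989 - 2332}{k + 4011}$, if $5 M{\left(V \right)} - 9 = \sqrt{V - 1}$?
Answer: $\frac{8285}{20151} \approx 0.41115$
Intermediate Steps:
$M{\left(V \right)} = \frac{9}{5} + \frac{\sqrt{-1 + V}}{5}$ ($M{\left(V \right)} = \frac{9}{5} + \frac{\sqrt{V - 1}}{5} = \frac{9}{5} + \frac{\sqrt{-1 + V}}{5}$)
$k = \frac{96}{5}$ ($k = -15 + \left(\frac{9}{5} + \frac{\sqrt{-1 + 1}}{5}\right) 19 = -15 + \left(\frac{9}{5} + \frac{\sqrt{0}}{5}\right) 19 = -15 + \left(\frac{9}{5} + \frac{1}{5} \cdot 0\right) 19 = -15 + \left(\frac{9}{5} + 0\right) 19 = -15 + \frac{9}{5} \cdot 19 = -15 + \frac{171}{5} = \frac{96}{5} \approx 19.2$)
$\frac{3989 - 2332}{k + 4011} = \frac{3989 - 2332}{\frac{96}{5} + 4011} = \frac{1657}{\frac{20151}{5}} = 1657 \cdot \frac{5}{20151} = \frac{8285}{20151}$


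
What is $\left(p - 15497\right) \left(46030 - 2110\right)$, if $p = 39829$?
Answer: $1068661440$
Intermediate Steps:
$\left(p - 15497\right) \left(46030 - 2110\right) = \left(39829 - 15497\right) \left(46030 - 2110\right) = 24332 \cdot 43920 = 1068661440$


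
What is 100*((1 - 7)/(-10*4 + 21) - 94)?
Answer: -178000/19 ≈ -9368.4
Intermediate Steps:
100*((1 - 7)/(-10*4 + 21) - 94) = 100*(-6/(-40 + 21) - 94) = 100*(-6/(-19) - 94) = 100*(-6*(-1/19) - 94) = 100*(6/19 - 94) = 100*(-1780/19) = -178000/19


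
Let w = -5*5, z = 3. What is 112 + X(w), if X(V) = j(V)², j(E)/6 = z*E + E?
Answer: 360112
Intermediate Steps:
j(E) = 24*E (j(E) = 6*(3*E + E) = 6*(4*E) = 24*E)
w = -25
X(V) = 576*V² (X(V) = (24*V)² = 576*V²)
112 + X(w) = 112 + 576*(-25)² = 112 + 576*625 = 112 + 360000 = 360112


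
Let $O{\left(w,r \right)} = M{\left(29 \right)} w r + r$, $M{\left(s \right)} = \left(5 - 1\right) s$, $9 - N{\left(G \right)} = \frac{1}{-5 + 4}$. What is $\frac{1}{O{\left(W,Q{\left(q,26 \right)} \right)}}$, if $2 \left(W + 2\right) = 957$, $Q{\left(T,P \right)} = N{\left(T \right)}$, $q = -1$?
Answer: $\frac{1}{552750} \approx 1.8091 \cdot 10^{-6}$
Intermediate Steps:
$N{\left(G \right)} = 10$ ($N{\left(G \right)} = 9 - \frac{1}{-5 + 4} = 9 - \frac{1}{-1} = 9 - -1 = 9 + 1 = 10$)
$Q{\left(T,P \right)} = 10$
$W = \frac{953}{2}$ ($W = -2 + \frac{1}{2} \cdot 957 = -2 + \frac{957}{2} = \frac{953}{2} \approx 476.5$)
$M{\left(s \right)} = 4 s$
$O{\left(w,r \right)} = r + 116 r w$ ($O{\left(w,r \right)} = 4 \cdot 29 w r + r = 116 w r + r = 116 r w + r = r + 116 r w$)
$\frac{1}{O{\left(W,Q{\left(q,26 \right)} \right)}} = \frac{1}{10 \left(1 + 116 \cdot \frac{953}{2}\right)} = \frac{1}{10 \left(1 + 55274\right)} = \frac{1}{10 \cdot 55275} = \frac{1}{552750}$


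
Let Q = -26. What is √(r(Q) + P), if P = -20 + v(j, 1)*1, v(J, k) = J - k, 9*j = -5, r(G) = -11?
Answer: I*√293/3 ≈ 5.7057*I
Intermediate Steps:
j = -5/9 (j = (⅑)*(-5) = -5/9 ≈ -0.55556)
P = -194/9 (P = -20 + (-5/9 - 1*1)*1 = -20 + (-5/9 - 1)*1 = -20 - 14/9*1 = -20 - 14/9 = -194/9 ≈ -21.556)
√(r(Q) + P) = √(-11 - 194/9) = √(-293/9) = I*√293/3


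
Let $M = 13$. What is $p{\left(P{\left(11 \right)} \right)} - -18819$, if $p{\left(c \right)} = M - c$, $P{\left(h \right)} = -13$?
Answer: $18845$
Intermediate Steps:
$p{\left(c \right)} = 13 - c$
$p{\left(P{\left(11 \right)} \right)} - -18819 = \left(13 - -13\right) - -18819 = \left(13 + 13\right) + 18819 = 26 + 18819 = 18845$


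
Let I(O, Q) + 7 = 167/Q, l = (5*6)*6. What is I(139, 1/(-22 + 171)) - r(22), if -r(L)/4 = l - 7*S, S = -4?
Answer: 25708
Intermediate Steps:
l = 180 (l = 30*6 = 180)
I(O, Q) = -7 + 167/Q
r(L) = -832 (r(L) = -4*(180 - 7*(-4)) = -4*(180 + 28) = -4*208 = -832)
I(139, 1/(-22 + 171)) - r(22) = (-7 + 167/(1/(-22 + 171))) - 1*(-832) = (-7 + 167/(1/149)) + 832 = (-7 + 167*149) + 832 = (-7 + 24883) + 832 = 24876 + 832 = 25708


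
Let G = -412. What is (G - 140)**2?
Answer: 304704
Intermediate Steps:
(G - 140)**2 = (-412 - 140)**2 = (-552)**2 = 304704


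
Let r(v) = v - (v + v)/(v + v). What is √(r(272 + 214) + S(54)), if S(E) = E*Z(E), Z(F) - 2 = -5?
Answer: √323 ≈ 17.972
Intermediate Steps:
Z(F) = -3 (Z(F) = 2 - 5 = -3)
r(v) = -1 + v (r(v) = v - 2*v/(2*v) = v - 2*v*1/(2*v) = v - 1*1 = v - 1 = -1 + v)
S(E) = -3*E (S(E) = E*(-3) = -3*E)
√(r(272 + 214) + S(54)) = √((-1 + (272 + 214)) - 3*54) = √((-1 + 486) - 162) = √(485 - 162) = √323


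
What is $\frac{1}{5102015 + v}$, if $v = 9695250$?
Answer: $\frac{1}{14797265} \approx 6.758 \cdot 10^{-8}$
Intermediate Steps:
$\frac{1}{5102015 + v} = \frac{1}{5102015 + 9695250} = \frac{1}{14797265}$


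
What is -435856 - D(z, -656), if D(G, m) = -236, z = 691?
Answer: -435620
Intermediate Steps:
-435856 - D(z, -656) = -435856 - 1*(-236) = -435856 + 236 = -435620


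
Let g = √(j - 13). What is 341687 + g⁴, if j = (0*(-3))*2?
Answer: 341856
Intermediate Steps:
j = 0 (j = 0*2 = 0)
g = I*√13 (g = √(0 - 13) = √(-13) = I*√13 ≈ 3.6056*I)
341687 + g⁴ = 341687 + (I*√13)⁴ = 341687 + 169 = 341856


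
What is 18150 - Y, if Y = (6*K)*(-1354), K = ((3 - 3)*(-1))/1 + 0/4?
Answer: 18150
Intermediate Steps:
K = 0 (K = (0*(-1))*1 + 0*(1/4) = 0*1 + 0 = 0 + 0 = 0)
Y = 0 (Y = (6*0)*(-1354) = 0*(-1354) = 0)
18150 - Y = 18150 - 1*0 = 18150 + 0 = 18150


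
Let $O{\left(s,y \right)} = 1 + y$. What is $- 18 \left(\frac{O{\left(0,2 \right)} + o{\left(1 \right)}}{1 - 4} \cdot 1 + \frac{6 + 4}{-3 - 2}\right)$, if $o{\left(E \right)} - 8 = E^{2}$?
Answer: $108$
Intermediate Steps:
$o{\left(E \right)} = 8 + E^{2}$
$- 18 \left(\frac{O{\left(0,2 \right)} + o{\left(1 \right)}}{1 - 4} \cdot 1 + \frac{6 + 4}{-3 - 2}\right) = - 18 \left(\frac{\left(1 + 2\right) + \left(8 + 1^{2}\right)}{1 - 4} \cdot 1 + \frac{6 + 4}{-3 - 2}\right) = - 18 \left(\frac{3 + \left(8 + 1\right)}{-3} \cdot 1 + \frac{10}{-5}\right) = - 18 \left(\left(3 + 9\right) \left(- \frac{1}{3}\right) 1 + 10 \left(- \frac{1}{5}\right)\right) = - 18 \left(12 \left(- \frac{1}{3}\right) 1 - 2\right) = - 18 \left(\left(-4\right) 1 - 2\right) = - 18 \left(-4 - 2\right) = \left(-18\right) \left(-6\right) = 108$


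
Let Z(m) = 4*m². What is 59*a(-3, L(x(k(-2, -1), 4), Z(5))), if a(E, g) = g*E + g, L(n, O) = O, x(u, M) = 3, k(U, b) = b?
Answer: -11800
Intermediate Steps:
a(E, g) = g + E*g (a(E, g) = E*g + g = g + E*g)
59*a(-3, L(x(k(-2, -1), 4), Z(5))) = 59*((4*5²)*(1 - 3)) = 59*((4*25)*(-2)) = 59*(100*(-2)) = 59*(-200) = -11800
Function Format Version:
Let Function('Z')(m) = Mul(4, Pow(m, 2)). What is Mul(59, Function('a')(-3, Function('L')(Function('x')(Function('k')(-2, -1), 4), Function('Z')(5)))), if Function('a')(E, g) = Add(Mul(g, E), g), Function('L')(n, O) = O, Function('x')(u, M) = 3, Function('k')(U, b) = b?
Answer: -11800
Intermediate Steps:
Function('a')(E, g) = Add(g, Mul(E, g)) (Function('a')(E, g) = Add(Mul(E, g), g) = Add(g, Mul(E, g)))
Mul(59, Function('a')(-3, Function('L')(Function('x')(Function('k')(-2, -1), 4), Function('Z')(5)))) = Mul(59, Mul(Mul(4, Pow(5, 2)), Add(1, -3))) = Mul(59, Mul(Mul(4, 25), -2)) = Mul(59, Mul(100, -2)) = Mul(59, -200) = -11800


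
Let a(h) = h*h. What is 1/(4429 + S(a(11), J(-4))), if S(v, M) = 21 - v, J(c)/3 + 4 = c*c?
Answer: 1/4329 ≈ 0.00023100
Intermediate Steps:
a(h) = h**2
J(c) = -12 + 3*c**2 (J(c) = -12 + 3*(c*c) = -12 + 3*c**2)
1/(4429 + S(a(11), J(-4))) = 1/(4429 + (21 - 1*11**2)) = 1/(4429 + (21 - 1*121)) = 1/(4429 + (21 - 121)) = 1/(4429 - 100) = 1/4329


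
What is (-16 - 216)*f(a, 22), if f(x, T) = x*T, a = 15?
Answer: -76560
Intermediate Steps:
f(x, T) = T*x
(-16 - 216)*f(a, 22) = (-16 - 216)*(22*15) = -232*330 = -76560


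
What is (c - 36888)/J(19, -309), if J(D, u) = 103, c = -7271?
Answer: -44159/103 ≈ -428.73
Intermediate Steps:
(c - 36888)/J(19, -309) = (-7271 - 36888)/103 = -44159*1/103 = -44159/103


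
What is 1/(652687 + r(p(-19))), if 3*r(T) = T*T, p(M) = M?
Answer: 3/1958422 ≈ 1.5318e-6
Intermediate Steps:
r(T) = T²/3 (r(T) = (T*T)/3 = T²/3)
1/(652687 + r(p(-19))) = 1/(652687 + (⅓)*(-19)²) = 1/(652687 + (⅓)*361) = 1/(652687 + 361/3) = 1/(1958422/3) = 3/1958422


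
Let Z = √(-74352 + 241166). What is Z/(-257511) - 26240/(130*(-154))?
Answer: 1312/1001 - √166814/257511 ≈ 1.3091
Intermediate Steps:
Z = √166814 ≈ 408.43
Z/(-257511) - 26240/(130*(-154)) = √166814/(-257511) - 26240/(130*(-154)) = √166814*(-1/257511) - 26240/(-20020) = -√166814/257511 - 26240*(-1/20020) = -√166814/257511 + 1312/1001 = 1312/1001 - √166814/257511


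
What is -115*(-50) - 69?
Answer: 5681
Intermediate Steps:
-115*(-50) - 69 = 5750 - 69 = 5681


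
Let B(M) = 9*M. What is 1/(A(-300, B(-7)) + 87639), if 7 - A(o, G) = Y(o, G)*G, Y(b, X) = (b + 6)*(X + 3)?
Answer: 1/1198966 ≈ 8.3405e-7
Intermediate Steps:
Y(b, X) = (3 + X)*(6 + b) (Y(b, X) = (6 + b)*(3 + X) = (3 + X)*(6 + b))
A(o, G) = 7 - G*(18 + 3*o + 6*G + G*o) (A(o, G) = 7 - (18 + 3*o + 6*G + G*o)*G = 7 - G*(18 + 3*o + 6*G + G*o))
1/(A(-300, B(-7)) + 87639) = 1/((7 - 9*(-7)*(18 + 3*(-300) + 6*(9*(-7)) + (9*(-7))*(-300))) + 87639) = 1/((7 - 1*(-63)*(18 - 900 + 6*(-63) - 63*(-300))) + 87639) = 1/((7 - 1*(-63)*(18 - 900 - 378 + 18900)) + 87639) = 1/((7 - 1*(-63)*17640) + 87639) = 1/((7 + 1111320) + 87639) = 1/(1111327 + 87639) = 1/1198966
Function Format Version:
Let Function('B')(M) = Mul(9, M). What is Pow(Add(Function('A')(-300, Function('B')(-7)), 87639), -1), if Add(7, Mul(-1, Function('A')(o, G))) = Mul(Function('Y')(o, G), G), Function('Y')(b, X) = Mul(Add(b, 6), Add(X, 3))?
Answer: Rational(1, 1198966) ≈ 8.3405e-7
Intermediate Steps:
Function('Y')(b, X) = Mul(Add(3, X), Add(6, b)) (Function('Y')(b, X) = Mul(Add(6, b), Add(3, X)) = Mul(Add(3, X), Add(6, b)))
Function('A')(o, G) = Add(7, Mul(-1, G, Add(18, Mul(3, o), Mul(6, G), Mul(G, o)))) (Function('A')(o, G) = Add(7, Mul(-1, Mul(Add(18, Mul(3, o), Mul(6, G), Mul(G, o)), G))) = Add(7, Mul(-1, Mul(G, Add(18, Mul(3, o), Mul(6, G), Mul(G, o))))) = Add(7, Mul(-1, G, Add(18, Mul(3, o), Mul(6, G), Mul(G, o)))))
Pow(Add(Function('A')(-300, Function('B')(-7)), 87639), -1) = Pow(Add(Add(7, Mul(-1, Mul(9, -7), Add(18, Mul(3, -300), Mul(6, Mul(9, -7)), Mul(Mul(9, -7), -300)))), 87639), -1) = Pow(Add(Add(7, Mul(-1, -63, Add(18, -900, Mul(6, -63), Mul(-63, -300)))), 87639), -1) = Pow(Add(Add(7, Mul(-1, -63, Add(18, -900, -378, 18900))), 87639), -1) = Pow(Add(Add(7, Mul(-1, -63, 17640)), 87639), -1) = Pow(Add(Add(7, 1111320), 87639), -1) = Pow(Add(1111327, 87639), -1) = Pow(1198966, -1) = Rational(1, 1198966)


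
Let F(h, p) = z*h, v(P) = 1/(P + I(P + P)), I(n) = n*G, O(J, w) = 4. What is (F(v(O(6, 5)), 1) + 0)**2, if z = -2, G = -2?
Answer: 1/36 ≈ 0.027778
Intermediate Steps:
I(n) = -2*n (I(n) = n*(-2) = -2*n)
v(P) = -1/(3*P) (v(P) = 1/(P - 2*(P + P)) = 1/(P - 4*P) = 1/(-3*P) = -1/(3*P))
F(h, p) = -2*h
(F(v(O(6, 5)), 1) + 0)**2 = (-(-2)/(3*4) + 0)**2 = (-2*(-1/12) + 0)**2 = (1/6 + 0)**2 = (1/6)**2 = 1/36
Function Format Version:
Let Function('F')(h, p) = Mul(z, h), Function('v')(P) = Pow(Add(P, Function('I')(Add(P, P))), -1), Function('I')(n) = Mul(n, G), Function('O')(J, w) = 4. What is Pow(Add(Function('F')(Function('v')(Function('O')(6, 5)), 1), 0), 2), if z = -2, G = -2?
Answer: Rational(1, 36) ≈ 0.027778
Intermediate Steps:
Function('I')(n) = Mul(-2, n) (Function('I')(n) = Mul(n, -2) = Mul(-2, n))
Function('v')(P) = Mul(Rational(-1, 3), Pow(P, -1)) (Function('v')(P) = Pow(Add(P, Mul(-2, Add(P, P))), -1) = Pow(Add(P, Mul(-2, Mul(2, P))), -1) = Pow(Add(P, Mul(-4, P)), -1) = Pow(Mul(-3, P), -1) = Mul(Rational(-1, 3), Pow(P, -1)))
Function('F')(h, p) = Mul(-2, h)
Pow(Add(Function('F')(Function('v')(Function('O')(6, 5)), 1), 0), 2) = Pow(Add(Mul(-2, Mul(Rational(-1, 3), Pow(4, -1))), 0), 2) = Pow(Add(Mul(-2, Mul(Rational(-1, 3), Rational(1, 4))), 0), 2) = Pow(Add(Mul(-2, Rational(-1, 12)), 0), 2) = Pow(Add(Rational(1, 6), 0), 2) = Pow(Rational(1, 6), 2) = Rational(1, 36)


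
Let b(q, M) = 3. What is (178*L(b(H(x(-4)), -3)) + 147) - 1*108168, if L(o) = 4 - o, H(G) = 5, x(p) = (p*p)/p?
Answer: -107843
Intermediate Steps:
x(p) = p (x(p) = p²/p = p)
(178*L(b(H(x(-4)), -3)) + 147) - 1*108168 = (178*(4 - 1*3) + 147) - 1*108168 = (178*(4 - 3) + 147) - 108168 = (178*1 + 147) - 108168 = (178 + 147) - 108168 = 325 - 108168 = -107843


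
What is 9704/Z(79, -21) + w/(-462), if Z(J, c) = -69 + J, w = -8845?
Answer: 2285849/2310 ≈ 989.54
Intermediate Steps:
9704/Z(79, -21) + w/(-462) = 9704/(-69 + 79) - 8845/(-462) = 9704/10 - 8845*(-1/462) = 9704*(1/10) + 8845/462 = 4852/5 + 8845/462 = 2285849/2310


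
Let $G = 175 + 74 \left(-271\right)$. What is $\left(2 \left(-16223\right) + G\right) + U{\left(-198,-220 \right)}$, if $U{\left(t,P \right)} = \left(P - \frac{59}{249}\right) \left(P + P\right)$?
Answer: $\frac{11100235}{249} \approx 44579.0$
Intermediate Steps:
$U{\left(t,P \right)} = 2 P \left(- \frac{59}{249} + P\right)$ ($U{\left(t,P \right)} = \left(P - \frac{59}{249}\right) 2 P = \left(- \frac{59}{249} + P\right) 2 P = 2 P \left(- \frac{59}{249} + P\right)$)
$G = -19879$ ($G = 175 - 20054 = -19879$)
$\left(2 \left(-16223\right) + G\right) + U{\left(-198,-220 \right)} = \left(2 \left(-16223\right) - 19879\right) + \frac{2}{249} \left(-220\right) \left(-59 + 249 \left(-220\right)\right) = \left(-32446 - 19879\right) + \frac{2}{249} \left(-220\right) \left(-59 - 54780\right) = -52325 + \frac{2}{249} \left(-220\right) \left(-54839\right) = -52325 + \frac{24129160}{249} = \frac{11100235}{249}$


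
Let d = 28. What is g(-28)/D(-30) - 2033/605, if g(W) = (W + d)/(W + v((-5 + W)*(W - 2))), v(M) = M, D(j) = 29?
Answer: -2033/605 ≈ -3.3603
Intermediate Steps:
g(W) = (28 + W)/(W + (-5 + W)*(-2 + W)) (g(W) = (W + 28)/(W + (-5 + W)*(W - 2)) = (28 + W)/(W + (-5 + W)*(-2 + W)))
g(-28)/D(-30) - 2033/605 = ((28 - 28)/(10 + (-28)² - 6*(-28)))/29 - 2033/605 = (0/(10 + 784 + 168))*(1/29) - 2033*1/605 = (0/962)*(1/29) - 2033/605 = ((1/962)*0)*(1/29) - 2033/605 = 0*(1/29) - 2033/605 = 0 - 2033/605 = -2033/605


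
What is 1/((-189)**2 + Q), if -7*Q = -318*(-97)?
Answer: 7/219201 ≈ 3.1934e-5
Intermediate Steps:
Q = -30846/7 (Q = -(-318)*(-97)/7 = -1/7*30846 = -30846/7 ≈ -4406.6)
1/((-189)**2 + Q) = 1/((-189)**2 - 30846/7) = 1/(35721 - 30846/7) = 1/(219201/7) = 7/219201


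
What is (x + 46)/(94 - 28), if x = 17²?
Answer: 335/66 ≈ 5.0758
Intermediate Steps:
x = 289
(x + 46)/(94 - 28) = (289 + 46)/(94 - 28) = 335/66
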